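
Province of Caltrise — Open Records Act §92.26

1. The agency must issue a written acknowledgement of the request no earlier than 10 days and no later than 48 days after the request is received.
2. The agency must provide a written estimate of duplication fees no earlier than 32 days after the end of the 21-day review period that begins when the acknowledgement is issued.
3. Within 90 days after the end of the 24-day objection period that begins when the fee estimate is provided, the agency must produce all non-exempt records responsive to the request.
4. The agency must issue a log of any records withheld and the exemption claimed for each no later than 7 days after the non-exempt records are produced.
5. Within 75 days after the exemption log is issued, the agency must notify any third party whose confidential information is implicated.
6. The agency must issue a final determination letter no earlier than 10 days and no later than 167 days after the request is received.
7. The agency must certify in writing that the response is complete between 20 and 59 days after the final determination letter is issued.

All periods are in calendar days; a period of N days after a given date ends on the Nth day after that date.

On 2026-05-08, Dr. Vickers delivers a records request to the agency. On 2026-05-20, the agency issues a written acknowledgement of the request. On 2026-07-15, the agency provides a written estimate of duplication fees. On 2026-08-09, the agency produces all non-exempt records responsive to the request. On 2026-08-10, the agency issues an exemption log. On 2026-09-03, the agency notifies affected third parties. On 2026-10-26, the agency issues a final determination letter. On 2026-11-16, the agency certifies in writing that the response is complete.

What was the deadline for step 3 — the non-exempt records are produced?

2026-11-06

The fee estimate is provided on 2026-07-15; the 24-day objection period therefore ends 2026-08-08, and step 3 runs from that date. 90 days after 2026-08-08 is 2026-11-06.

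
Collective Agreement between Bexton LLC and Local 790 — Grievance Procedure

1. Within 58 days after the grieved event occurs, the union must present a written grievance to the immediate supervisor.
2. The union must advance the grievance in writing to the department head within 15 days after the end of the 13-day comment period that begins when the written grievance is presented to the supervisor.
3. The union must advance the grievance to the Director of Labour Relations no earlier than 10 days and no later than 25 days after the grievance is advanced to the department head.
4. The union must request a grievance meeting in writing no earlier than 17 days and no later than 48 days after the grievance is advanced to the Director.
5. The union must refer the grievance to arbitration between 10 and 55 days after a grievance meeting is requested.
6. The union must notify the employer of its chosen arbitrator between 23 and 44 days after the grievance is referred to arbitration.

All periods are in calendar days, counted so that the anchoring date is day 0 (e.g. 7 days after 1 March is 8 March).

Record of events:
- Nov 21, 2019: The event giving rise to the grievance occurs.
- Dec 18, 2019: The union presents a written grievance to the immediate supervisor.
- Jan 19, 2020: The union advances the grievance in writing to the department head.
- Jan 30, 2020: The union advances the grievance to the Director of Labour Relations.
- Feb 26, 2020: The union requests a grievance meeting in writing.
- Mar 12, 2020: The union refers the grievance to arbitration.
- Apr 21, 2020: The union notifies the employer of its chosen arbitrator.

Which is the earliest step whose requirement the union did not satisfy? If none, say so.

Step 1 — counting 58 days from Nov 21, 2019 (when the grieved event occurs) gives a deadline of Jan 18, 2020; Dec 18, 2019 is within that limit.
Step 2 — counting 15 days from Dec 31, 2019 (end of the 13-day comment period, which began when the written grievance is presented to the supervisor on Dec 18, 2019) gives a deadline of Jan 15, 2020; done Jan 19, 2020 — 4 days late.

Step 2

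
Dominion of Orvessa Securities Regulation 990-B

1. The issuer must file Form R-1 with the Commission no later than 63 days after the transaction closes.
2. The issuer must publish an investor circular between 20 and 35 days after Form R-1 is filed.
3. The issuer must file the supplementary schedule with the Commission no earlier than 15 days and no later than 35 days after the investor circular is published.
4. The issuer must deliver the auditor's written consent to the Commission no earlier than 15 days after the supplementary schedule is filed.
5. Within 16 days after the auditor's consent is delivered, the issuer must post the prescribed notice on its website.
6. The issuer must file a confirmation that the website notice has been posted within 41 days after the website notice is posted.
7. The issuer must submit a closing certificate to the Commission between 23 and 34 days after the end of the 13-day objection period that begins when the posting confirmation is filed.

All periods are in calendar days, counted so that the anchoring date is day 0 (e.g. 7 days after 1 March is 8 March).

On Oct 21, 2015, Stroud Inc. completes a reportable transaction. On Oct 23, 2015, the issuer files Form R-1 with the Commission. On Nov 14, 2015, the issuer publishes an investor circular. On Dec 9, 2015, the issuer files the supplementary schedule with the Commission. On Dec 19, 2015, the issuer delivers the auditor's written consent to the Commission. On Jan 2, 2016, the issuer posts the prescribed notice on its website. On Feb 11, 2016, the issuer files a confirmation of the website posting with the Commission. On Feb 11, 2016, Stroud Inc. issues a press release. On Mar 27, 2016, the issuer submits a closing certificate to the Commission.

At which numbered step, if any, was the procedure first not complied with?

Step 4

(1) due by Oct 21, 2015 + 63 days = Dec 23, 2015; completed Oct 23, 2015, before the deadline.
(2) the permitted window runs from Oct 23, 2015 + 20 = Nov 12, 2015 to Oct 23, 2015 + 35 = Nov 27, 2015; Nov 14, 2015 falls inside that range.
(3) the permitted window runs from Nov 14, 2015 + 15 = Nov 29, 2015 to Nov 14, 2015 + 35 = Dec 19, 2015; done Dec 9, 2015 — within the window.
(4) permitted from Dec 9, 2015 + 15 days = Dec 24, 2015 onward; done Dec 19, 2015 — 5 days too early.
The analysis stops there.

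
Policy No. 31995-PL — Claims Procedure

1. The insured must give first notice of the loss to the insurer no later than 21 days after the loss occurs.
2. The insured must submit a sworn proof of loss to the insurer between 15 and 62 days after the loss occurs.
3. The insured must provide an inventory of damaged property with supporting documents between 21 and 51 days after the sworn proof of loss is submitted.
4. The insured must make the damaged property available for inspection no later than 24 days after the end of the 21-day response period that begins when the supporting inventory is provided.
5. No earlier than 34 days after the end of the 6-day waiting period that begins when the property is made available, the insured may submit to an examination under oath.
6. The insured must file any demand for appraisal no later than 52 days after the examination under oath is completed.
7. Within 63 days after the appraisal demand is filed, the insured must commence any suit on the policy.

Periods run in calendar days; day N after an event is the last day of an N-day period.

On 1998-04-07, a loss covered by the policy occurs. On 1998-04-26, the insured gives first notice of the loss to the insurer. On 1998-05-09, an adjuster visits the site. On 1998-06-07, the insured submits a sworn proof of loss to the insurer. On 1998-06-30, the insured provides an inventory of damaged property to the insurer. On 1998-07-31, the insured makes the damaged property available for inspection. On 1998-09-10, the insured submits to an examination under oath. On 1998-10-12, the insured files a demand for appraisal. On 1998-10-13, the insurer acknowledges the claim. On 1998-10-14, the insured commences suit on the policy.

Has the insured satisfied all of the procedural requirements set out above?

(1) due by 1998-04-07 + 21 days = 1998-04-28; done 1998-04-26 — timely.
(2) the permitted window runs from 1998-04-07 + 15 = 1998-04-22 to 1998-04-07 + 62 = 1998-06-08; done 1998-06-07 — within the window.
(3) the permitted window runs from 1998-06-07 + 21 = 1998-06-28 to 1998-06-07 + 51 = 1998-07-28; done 1998-06-30, which is between those dates.
(4) due by 1998-07-21 + 24 days = 1998-08-14; 1998-07-31 is within that limit.
(5) permitted from 1998-08-06 + 34 days = 1998-09-09 onward; done 1998-09-10, after the minimum wait.
(6) due by 1998-09-10 + 52 days = 1998-11-01; done 1998-10-12 — timely.
(7) due by 1998-10-12 + 63 days = 1998-12-14; 1998-10-14 is within that limit.

Yes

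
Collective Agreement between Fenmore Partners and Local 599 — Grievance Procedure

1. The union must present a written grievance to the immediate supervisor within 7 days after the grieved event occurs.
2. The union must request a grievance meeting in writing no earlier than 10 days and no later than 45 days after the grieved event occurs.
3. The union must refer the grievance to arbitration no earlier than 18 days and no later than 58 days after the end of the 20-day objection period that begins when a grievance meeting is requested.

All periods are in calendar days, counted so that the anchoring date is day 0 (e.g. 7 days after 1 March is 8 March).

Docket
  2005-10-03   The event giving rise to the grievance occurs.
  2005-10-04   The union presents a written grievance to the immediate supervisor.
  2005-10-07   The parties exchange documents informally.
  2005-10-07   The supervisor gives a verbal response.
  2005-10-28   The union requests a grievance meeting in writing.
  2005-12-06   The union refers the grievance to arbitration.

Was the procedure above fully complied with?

(1) due by 2005-10-03 + 7 days = 2005-10-10; 2005-10-04 is within that limit.
(2) the permitted window runs from 2005-10-03 + 10 = 2005-10-13 to 2005-10-03 + 45 = 2005-11-17; done 2005-10-28 — within the window.
(3) the permitted window runs from 2005-11-17 + 18 = 2005-12-05 to 2005-11-17 + 58 = 2006-01-14; done 2005-12-06 — within the window.

Yes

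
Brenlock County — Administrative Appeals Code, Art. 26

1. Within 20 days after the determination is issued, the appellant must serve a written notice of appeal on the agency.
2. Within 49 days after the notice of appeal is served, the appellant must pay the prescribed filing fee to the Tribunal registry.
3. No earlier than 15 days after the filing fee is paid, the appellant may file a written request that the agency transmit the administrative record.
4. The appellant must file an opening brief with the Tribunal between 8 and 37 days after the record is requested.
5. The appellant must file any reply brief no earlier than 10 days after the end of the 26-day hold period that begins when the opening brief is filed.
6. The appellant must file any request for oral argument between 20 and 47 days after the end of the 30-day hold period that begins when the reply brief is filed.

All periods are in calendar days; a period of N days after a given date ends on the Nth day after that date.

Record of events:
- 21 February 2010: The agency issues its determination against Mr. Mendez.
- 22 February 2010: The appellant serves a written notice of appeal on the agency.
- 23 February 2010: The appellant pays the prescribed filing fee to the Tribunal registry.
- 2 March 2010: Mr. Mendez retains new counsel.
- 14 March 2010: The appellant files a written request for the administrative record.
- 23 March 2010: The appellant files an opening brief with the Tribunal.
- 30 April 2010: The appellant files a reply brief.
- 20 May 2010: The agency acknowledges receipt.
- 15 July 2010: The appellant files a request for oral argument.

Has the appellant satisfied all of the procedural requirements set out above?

Yes

(1) due by 21 February 2010 + 20 days = 13 March 2010; done 22 February 2010 — timely.
(2) due by 22 February 2010 + 49 days = 12 April 2010; 23 February 2010 is within that limit.
(3) permitted from 23 February 2010 + 15 days = 10 March 2010 onward; done 14 March 2010, after the minimum wait.
(4) the permitted window runs from 14 March 2010 + 8 = 22 March 2010 to 14 March 2010 + 37 = 20 April 2010; 23 March 2010 falls inside that range.
(5) permitted from 18 April 2010 + 10 days = 28 April 2010 onward; done 30 April 2010, after the minimum wait.
(6) the permitted window runs from 30 May 2010 + 20 = 19 June 2010 to 30 May 2010 + 47 = 16 July 2010; done 15 July 2010 — within the window.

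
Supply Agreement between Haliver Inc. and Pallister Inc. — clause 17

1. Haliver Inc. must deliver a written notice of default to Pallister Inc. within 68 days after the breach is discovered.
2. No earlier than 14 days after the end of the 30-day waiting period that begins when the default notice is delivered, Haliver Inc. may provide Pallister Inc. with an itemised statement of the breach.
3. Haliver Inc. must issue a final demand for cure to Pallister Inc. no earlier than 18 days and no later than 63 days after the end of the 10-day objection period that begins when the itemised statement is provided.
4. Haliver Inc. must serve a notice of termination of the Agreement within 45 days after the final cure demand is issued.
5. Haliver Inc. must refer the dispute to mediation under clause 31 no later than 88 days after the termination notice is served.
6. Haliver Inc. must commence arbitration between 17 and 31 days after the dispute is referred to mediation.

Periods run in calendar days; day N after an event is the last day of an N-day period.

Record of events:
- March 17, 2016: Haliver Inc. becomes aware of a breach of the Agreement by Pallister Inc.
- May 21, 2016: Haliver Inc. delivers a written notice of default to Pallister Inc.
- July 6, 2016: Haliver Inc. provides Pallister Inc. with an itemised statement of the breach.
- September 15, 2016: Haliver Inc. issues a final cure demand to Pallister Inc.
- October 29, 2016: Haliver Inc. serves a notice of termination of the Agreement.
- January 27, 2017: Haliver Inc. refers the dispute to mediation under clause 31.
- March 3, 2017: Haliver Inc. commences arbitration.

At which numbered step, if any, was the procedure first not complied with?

(1) due by March 17, 2016 + 68 days = May 24, 2016; done May 21, 2016 — timely.
(2) permitted from June 20, 2016 + 14 days = July 4, 2016 onward; done July 6, 2016, after the minimum wait.
(3) the permitted window runs from July 16, 2016 + 18 = August 3, 2016 to July 16, 2016 + 63 = September 17, 2016; done September 15, 2016, which is between those dates.
(4) due by September 15, 2016 + 45 days = October 30, 2016; done October 29, 2016 — timely.
(5) due by October 29, 2016 + 88 days = January 25, 2017; January 27, 2017 misses that deadline by 2 days.

Step 5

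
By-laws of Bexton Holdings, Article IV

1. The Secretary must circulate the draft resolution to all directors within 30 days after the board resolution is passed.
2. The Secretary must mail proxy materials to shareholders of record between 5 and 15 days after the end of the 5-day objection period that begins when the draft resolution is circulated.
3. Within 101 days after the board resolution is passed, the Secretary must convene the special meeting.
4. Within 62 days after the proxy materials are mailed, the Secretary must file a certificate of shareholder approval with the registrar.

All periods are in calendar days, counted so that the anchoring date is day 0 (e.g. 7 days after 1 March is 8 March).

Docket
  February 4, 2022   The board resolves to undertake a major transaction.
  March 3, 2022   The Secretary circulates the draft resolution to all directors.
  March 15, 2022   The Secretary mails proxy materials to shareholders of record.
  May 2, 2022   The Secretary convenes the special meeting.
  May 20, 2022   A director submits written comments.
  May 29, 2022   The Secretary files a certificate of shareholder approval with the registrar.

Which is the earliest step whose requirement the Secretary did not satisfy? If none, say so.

Step 4

Step 1: 30 days after February 4, 2022 (when the board resolution is passed) is March 6, 2022; March 3, 2022 is within that limit.
Step 2: the window is 5–15 days after March 8, 2022 (end of the 5-day objection period, which began when the draft resolution is circulated on March 3, 2022), so March 13, 2022 through March 23, 2022; March 15, 2022 falls inside that range.
Step 3: 101 days after February 4, 2022 (when the board resolution is passed) is May 16, 2022; completed May 2, 2022, before the deadline.
Step 4: 62 days after March 15, 2022 (when the proxy materials are mailed) is May 16, 2022; not done until May 29, 2022, 13 days after the deadline.
The procedure was therefore not followed at step 4.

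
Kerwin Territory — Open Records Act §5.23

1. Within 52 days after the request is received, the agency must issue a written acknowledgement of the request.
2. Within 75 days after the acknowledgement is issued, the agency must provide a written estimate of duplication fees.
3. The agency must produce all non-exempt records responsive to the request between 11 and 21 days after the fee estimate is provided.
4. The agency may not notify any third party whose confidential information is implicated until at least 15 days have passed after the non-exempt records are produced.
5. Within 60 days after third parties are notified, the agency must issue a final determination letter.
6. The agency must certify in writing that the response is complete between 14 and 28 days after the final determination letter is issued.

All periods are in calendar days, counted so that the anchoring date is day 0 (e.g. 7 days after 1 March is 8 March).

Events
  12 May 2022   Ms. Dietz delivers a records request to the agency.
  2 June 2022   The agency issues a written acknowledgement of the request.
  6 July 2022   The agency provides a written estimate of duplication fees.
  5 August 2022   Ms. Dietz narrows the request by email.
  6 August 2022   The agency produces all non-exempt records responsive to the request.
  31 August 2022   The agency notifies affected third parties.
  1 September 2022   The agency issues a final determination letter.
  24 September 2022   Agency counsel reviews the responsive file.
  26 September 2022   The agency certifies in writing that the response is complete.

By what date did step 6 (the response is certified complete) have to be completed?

Step 6 runs from 1 September 2022, when the final determination letter is issued. The window is 14–28 days after 1 September 2022; it closes on 29 September 2022.

29 September 2022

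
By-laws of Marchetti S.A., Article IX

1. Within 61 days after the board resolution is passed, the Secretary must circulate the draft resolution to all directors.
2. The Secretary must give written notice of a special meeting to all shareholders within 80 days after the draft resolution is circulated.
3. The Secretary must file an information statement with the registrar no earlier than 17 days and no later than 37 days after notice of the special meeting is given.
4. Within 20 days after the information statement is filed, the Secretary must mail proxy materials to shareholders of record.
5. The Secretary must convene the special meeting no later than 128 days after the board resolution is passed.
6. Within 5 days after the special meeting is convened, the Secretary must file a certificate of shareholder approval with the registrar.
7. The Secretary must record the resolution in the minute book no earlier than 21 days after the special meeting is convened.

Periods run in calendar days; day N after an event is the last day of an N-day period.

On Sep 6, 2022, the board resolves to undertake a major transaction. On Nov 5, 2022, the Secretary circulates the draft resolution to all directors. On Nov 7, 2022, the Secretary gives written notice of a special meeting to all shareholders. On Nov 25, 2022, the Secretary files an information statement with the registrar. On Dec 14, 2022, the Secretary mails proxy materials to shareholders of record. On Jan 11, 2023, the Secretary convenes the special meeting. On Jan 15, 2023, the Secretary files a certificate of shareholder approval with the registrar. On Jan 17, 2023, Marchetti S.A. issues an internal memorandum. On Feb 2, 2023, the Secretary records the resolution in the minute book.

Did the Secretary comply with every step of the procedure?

Yes

(1) due by Sep 6, 2022 + 61 days = Nov 6, 2022; completed Nov 5, 2022, before the deadline.
(2) due by Nov 5, 2022 + 80 days = Jan 24, 2023; done Nov 7, 2022 — timely.
(3) the permitted window runs from Nov 7, 2022 + 17 = Nov 24, 2022 to Nov 7, 2022 + 37 = Dec 14, 2022; done Nov 25, 2022 — within the window.
(4) due by Nov 25, 2022 + 20 days = Dec 15, 2022; Dec 14, 2022 is within that limit.
(5) due by Sep 6, 2022 + 128 days = Jan 12, 2023; completed Jan 11, 2023, before the deadline.
(6) due by Jan 11, 2023 + 5 days = Jan 16, 2023; Jan 15, 2023 is within that limit.
(7) permitted from Jan 11, 2023 + 21 days = Feb 1, 2023 onward; done Feb 2, 2023, after the minimum wait.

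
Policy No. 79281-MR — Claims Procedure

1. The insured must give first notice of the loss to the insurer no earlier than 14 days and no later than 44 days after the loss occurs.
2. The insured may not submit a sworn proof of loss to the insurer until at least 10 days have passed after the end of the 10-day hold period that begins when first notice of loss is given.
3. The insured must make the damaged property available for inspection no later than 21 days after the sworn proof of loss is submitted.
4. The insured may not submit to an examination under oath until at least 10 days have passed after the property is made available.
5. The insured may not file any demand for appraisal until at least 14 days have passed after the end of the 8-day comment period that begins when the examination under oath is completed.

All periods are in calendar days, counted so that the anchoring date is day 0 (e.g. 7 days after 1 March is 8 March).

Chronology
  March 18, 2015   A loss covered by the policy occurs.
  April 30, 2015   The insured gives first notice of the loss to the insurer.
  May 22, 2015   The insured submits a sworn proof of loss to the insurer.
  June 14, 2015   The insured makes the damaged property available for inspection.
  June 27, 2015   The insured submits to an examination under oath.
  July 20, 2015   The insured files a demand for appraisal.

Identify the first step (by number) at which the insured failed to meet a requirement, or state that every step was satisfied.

Step 3

Step 1 — 14 and 44 days from March 18, 2015 (when the loss occurs) are April 1, 2015 and May 1, 2015 respectively; April 30, 2015 falls inside that range.
Step 2 — must wait 10 days from May 10, 2015 (end of the 10-day hold period, which began when first notice of loss is given on April 30, 2015), so not before May 20, 2015; done May 22, 2015, after the minimum wait.
Step 3 — counting 21 days from May 22, 2015 (when the sworn proof of loss is submitted) gives a deadline of June 12, 2015; done June 14, 2015 — 2 days late.
No need to go further; step 3 was not satisfied.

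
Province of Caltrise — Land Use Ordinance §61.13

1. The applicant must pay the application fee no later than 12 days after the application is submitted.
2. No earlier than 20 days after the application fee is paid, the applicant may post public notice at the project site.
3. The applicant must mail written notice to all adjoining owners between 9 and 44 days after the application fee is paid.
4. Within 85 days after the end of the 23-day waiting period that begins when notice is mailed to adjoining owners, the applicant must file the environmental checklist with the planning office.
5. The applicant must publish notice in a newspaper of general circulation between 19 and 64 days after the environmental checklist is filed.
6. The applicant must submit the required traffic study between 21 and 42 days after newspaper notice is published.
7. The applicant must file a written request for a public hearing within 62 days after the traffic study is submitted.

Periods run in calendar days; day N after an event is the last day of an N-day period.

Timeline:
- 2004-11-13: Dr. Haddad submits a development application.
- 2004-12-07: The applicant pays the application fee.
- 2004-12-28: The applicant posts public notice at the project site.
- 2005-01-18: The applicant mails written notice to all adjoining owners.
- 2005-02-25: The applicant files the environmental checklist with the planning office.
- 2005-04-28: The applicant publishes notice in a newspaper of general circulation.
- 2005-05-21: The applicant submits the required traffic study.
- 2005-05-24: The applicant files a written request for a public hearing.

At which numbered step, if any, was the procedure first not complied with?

Step 1 — counting 12 days from 2004-11-13 (when the application is submitted) gives a deadline of 2004-11-25; not done until 2004-12-07, 12 days after the deadline.

Step 1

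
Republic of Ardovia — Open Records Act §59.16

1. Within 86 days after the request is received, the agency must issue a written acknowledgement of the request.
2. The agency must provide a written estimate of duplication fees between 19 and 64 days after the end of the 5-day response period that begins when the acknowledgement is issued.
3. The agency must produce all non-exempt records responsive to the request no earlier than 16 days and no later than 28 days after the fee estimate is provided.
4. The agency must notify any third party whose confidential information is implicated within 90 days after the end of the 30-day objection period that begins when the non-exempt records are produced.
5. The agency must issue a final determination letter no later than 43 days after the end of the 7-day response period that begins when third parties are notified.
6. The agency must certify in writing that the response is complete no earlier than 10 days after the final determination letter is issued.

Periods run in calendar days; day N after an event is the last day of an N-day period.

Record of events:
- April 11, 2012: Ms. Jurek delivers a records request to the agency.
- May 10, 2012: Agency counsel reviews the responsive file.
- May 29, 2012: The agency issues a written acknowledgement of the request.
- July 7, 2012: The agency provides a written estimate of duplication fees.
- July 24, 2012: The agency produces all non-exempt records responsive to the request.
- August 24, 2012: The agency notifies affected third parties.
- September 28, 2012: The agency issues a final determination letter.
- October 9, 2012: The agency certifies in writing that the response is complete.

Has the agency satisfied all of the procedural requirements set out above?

Yes

Step 1 — counting 86 days from April 11, 2012 (when the request is received) gives a deadline of July 6, 2012; completed May 29, 2012, before the deadline.
Step 2 — 19 and 64 days from June 3, 2012 (end of the 5-day response period, which began when the acknowledgement is issued on May 29, 2012) are June 22, 2012 and August 6, 2012 respectively; July 7, 2012 falls inside that range.
Step 3 — 16 and 28 days from July 7, 2012 (when the fee estimate is provided) are July 23, 2012 and August 4, 2012 respectively; July 24, 2012 falls inside that range.
Step 4 — counting 90 days from August 23, 2012 (end of the 30-day objection period, which began when the non-exempt records are produced on July 24, 2012) gives a deadline of November 21, 2012; August 24, 2012 is within that limit.
Step 5 — counting 43 days from August 31, 2012 (end of the 7-day response period, which began when third parties are notified on August 24, 2012) gives a deadline of October 13, 2012; September 28, 2012 is within that limit.
Step 6 — must wait 10 days from September 28, 2012 (when the final determination letter is issued), so not before October 8, 2012; October 9, 2012 is on or after that date.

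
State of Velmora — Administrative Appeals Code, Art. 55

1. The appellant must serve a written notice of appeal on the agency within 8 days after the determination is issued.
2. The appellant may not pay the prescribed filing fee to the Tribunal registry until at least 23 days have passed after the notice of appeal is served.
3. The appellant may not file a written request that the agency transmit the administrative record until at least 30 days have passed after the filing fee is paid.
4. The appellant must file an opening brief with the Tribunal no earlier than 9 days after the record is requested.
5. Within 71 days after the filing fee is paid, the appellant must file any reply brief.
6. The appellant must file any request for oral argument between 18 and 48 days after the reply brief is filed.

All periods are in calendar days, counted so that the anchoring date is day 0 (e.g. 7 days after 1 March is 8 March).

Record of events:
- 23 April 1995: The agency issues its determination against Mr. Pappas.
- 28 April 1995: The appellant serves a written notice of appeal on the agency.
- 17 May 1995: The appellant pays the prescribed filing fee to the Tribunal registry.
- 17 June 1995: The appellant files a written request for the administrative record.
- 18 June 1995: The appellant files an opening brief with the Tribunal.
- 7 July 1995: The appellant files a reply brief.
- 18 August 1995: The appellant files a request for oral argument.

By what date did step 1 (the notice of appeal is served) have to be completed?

Step 1 runs from 23 April 1995, when the determination is issued. 8 days after 23 April 1995 is 1 May 1995.

1 May 1995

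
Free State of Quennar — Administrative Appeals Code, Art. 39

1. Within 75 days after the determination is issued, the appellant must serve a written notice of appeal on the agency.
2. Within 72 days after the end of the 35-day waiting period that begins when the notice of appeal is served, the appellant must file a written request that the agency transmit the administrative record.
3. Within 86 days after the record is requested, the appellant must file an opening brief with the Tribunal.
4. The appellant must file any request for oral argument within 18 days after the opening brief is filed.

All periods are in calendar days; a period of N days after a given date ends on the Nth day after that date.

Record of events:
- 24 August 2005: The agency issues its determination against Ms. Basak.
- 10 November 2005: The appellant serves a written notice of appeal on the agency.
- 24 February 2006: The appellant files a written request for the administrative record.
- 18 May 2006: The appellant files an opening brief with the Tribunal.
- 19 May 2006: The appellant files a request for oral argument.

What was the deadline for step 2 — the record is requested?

The notice of appeal is served on 10 November 2005; the 35-day waiting period therefore ends 15 December 2005, and step 2 runs from that date. 72 days after 15 December 2005 is 25 February 2006.

25 February 2006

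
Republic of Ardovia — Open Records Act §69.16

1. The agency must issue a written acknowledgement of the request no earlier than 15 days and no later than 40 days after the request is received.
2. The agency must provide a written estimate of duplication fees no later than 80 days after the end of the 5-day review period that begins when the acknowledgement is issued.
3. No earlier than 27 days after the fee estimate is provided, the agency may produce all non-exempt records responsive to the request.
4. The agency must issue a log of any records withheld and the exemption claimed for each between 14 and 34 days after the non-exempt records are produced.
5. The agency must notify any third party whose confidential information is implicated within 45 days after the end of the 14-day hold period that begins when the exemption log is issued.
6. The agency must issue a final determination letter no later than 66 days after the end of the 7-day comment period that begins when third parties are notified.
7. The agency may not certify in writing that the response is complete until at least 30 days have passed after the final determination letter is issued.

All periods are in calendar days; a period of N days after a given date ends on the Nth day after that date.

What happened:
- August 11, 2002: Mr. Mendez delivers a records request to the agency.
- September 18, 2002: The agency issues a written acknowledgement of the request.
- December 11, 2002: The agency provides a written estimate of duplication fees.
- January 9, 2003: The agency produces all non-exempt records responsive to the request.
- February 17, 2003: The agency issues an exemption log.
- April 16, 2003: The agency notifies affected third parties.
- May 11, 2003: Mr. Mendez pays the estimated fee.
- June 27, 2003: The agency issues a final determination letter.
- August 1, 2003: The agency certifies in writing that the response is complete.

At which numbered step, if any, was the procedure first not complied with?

Step 1 — 15 and 40 days from August 11, 2002 (when the request is received) are August 26, 2002 and September 20, 2002 respectively; September 18, 2002 falls inside that range.
Step 2 — counting 80 days from September 23, 2002 (end of the 5-day review period, which began when the acknowledgement is issued on September 18, 2002) gives a deadline of December 12, 2002; completed December 11, 2002, before the deadline.
Step 3 — must wait 27 days from December 11, 2002 (when the fee estimate is provided), so not before January 7, 2003; done January 9, 2003, after the minimum wait.
Step 4 — 14 and 34 days from January 9, 2003 (when the non-exempt records are produced) are January 23, 2003 and February 12, 2003 respectively; February 17, 2003 is 5 days past the end of the window.
The procedure was therefore not followed at step 4.

Step 4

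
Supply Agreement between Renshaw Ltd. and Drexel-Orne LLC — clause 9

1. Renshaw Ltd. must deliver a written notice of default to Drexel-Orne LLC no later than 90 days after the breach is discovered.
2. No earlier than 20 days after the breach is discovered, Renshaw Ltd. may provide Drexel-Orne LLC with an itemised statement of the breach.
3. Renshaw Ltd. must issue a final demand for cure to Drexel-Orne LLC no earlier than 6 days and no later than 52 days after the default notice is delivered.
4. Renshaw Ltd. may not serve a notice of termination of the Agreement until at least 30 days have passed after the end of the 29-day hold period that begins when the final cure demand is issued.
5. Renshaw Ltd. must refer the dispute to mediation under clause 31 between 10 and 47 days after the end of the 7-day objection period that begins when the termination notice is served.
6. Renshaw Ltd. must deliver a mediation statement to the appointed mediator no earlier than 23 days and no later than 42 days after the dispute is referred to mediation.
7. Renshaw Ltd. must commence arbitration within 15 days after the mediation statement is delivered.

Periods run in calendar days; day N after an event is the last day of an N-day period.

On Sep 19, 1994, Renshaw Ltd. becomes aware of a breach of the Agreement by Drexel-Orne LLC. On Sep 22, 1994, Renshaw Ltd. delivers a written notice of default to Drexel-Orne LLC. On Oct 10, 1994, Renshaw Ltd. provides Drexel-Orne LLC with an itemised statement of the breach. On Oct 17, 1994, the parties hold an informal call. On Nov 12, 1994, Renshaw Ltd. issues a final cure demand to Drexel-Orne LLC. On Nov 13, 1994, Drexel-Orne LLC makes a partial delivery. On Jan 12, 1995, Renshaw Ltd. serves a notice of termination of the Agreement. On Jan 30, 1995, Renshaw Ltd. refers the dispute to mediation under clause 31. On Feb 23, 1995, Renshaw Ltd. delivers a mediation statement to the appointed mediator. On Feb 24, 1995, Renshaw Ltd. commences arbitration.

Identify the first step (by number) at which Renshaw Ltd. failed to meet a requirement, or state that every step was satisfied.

Step 1 — counting 90 days from Sep 19, 1994 (when the breach is discovered) gives a deadline of Dec 18, 1994; completed Sep 22, 1994, before the deadline.
Step 2 — must wait 20 days from Sep 19, 1994 (when the breach is discovered), so not before Oct 9, 1994; done Oct 10, 1994, after the minimum wait.
Step 3 — 6 and 52 days from Sep 22, 1994 (when the default notice is delivered) are Sep 28, 1994 and Nov 13, 1994 respectively; done Nov 12, 1994, which is between those dates.
Step 4 — must wait 30 days from Dec 11, 1994 (end of the 29-day hold period, which began when the final cure demand is issued on Nov 12, 1994), so not before Jan 10, 1995; done Jan 12, 1995 — permitted.
Step 5 — 10 and 47 days from Jan 19, 1995 (end of the 7-day objection period, which began when the termination notice is served on Jan 12, 1995) are Jan 29, 1995 and Mar 7, 1995 respectively; done Jan 30, 1995, which is between those dates.
Step 6 — 23 and 42 days from Jan 30, 1995 (when the dispute is referred to mediation) are Feb 22, 1995 and Mar 13, 1995 respectively; done Feb 23, 1995, which is between those dates.
Step 7 — counting 15 days from Feb 23, 1995 (when the mediation statement is delivered) gives a deadline of Mar 10, 1995; done Feb 24, 1995 — timely.

None — every step was satisfied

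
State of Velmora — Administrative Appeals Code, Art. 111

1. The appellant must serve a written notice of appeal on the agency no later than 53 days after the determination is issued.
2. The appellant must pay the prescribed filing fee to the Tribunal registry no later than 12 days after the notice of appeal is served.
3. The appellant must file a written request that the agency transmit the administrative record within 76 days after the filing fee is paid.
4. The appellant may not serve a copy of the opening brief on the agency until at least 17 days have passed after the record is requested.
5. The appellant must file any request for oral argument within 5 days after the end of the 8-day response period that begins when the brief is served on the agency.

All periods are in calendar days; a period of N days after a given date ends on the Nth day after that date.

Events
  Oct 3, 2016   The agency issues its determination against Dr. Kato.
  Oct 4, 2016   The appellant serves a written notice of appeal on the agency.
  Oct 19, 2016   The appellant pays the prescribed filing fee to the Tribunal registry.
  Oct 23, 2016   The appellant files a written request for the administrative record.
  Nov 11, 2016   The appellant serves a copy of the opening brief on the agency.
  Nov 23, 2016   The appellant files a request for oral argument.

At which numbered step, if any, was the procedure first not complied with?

Step 1 — counting 53 days from Oct 3, 2016 (when the determination is issued) gives a deadline of Nov 25, 2016; completed Oct 4, 2016, before the deadline.
Step 2 — counting 12 days from Oct 4, 2016 (when the notice of appeal is served) gives a deadline of Oct 16, 2016; Oct 19, 2016 misses that deadline by 3 days.
The analysis stops there.

Step 2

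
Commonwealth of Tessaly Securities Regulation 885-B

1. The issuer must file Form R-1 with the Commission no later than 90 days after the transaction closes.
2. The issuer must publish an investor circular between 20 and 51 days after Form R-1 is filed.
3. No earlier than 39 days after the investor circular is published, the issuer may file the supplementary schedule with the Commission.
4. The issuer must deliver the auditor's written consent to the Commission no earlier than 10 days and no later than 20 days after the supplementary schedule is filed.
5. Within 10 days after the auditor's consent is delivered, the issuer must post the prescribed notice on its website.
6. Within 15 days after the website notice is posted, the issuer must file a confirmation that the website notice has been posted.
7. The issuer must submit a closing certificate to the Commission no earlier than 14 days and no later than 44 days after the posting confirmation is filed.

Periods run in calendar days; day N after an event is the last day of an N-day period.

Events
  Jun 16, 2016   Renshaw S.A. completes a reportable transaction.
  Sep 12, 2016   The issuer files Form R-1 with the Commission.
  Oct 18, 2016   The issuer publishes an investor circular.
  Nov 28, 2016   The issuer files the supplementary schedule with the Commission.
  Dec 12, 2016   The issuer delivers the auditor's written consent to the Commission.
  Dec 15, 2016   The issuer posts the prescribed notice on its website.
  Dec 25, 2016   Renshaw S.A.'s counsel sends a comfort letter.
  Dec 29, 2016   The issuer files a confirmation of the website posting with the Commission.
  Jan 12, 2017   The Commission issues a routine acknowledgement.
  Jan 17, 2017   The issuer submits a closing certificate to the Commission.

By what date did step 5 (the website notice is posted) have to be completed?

Dec 22, 2016

Step 5 runs from Dec 12, 2016, when the auditor's consent is delivered. 10 days after Dec 12, 2016 is Dec 22, 2016.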